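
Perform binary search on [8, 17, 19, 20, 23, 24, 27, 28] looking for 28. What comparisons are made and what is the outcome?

Binary search for 28 in [8, 17, 19, 20, 23, 24, 27, 28]:

lo=0, hi=7, mid=3, arr[mid]=20 -> 20 < 28, search right half
lo=4, hi=7, mid=5, arr[mid]=24 -> 24 < 28, search right half
lo=6, hi=7, mid=6, arr[mid]=27 -> 27 < 28, search right half
lo=7, hi=7, mid=7, arr[mid]=28 -> Found target at index 7!

Binary search finds 28 at index 7 after 4 comparisons. The search repeatedly halves the search space by comparing with the middle element.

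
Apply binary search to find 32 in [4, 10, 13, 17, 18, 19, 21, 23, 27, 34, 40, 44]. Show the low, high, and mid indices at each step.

Binary search for 32 in [4, 10, 13, 17, 18, 19, 21, 23, 27, 34, 40, 44]:

lo=0, hi=11, mid=5, arr[mid]=19 -> 19 < 32, search right half
lo=6, hi=11, mid=8, arr[mid]=27 -> 27 < 32, search right half
lo=9, hi=11, mid=10, arr[mid]=40 -> 40 > 32, search left half
lo=9, hi=9, mid=9, arr[mid]=34 -> 34 > 32, search left half
lo=9 > hi=8, target 32 not found

Binary search determines that 32 is not in the array after 4 comparisons. The search space was exhausted without finding the target.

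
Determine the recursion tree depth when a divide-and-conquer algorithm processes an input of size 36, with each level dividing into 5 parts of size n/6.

For divide and conquer with division factor 6:

Problem sizes at each level:
Level 0: 36
Level 1: 6
Level 2: 1

The root is level 0 and the size-1 base case is level 2 (the tree spans levels 0 through 2, i.e. 3 levels counting the root), so the depth is the number of divisions: log_6(36) = 2

The recursion tree depth is log_6(36) = 2. At each level, the problem size is divided by 6, so it takes 2 divisions to reduce to a base case of size 1. The algorithm makes 5 recursive calls at each level.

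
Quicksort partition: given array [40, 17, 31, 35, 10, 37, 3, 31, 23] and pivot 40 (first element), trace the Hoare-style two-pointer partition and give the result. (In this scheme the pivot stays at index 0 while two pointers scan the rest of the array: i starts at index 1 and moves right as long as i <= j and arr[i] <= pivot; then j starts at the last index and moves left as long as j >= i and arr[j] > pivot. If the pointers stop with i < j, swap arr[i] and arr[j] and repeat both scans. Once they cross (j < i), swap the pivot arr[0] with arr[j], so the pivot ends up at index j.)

Hoare-style two-pointer partition with pivot = 40:

Initial array: [40, 17, 31, 35, 10, 37, 3, 31, 23]

Pointers start at i = 1, j = 8.
i ends at 9, j ends at 8: the pointers have crossed (j < i), so scanning stops.

Swap pivot arr[0] with arr[8] to place pivot at position 8: [23, 17, 31, 35, 10, 37, 3, 31, 40]
Pivot position: 8

After partitioning with pivot 40, the array becomes [23, 17, 31, 35, 10, 37, 3, 31, 40]. The pivot is placed at index 8. All elements to the left of the pivot are <= 40, and all elements to the right are > 40.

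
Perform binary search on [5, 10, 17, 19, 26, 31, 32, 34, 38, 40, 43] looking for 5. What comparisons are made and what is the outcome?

Binary search for 5 in [5, 10, 17, 19, 26, 31, 32, 34, 38, 40, 43]:

lo=0, hi=10, mid=5, arr[mid]=31 -> 31 > 5, search left half
lo=0, hi=4, mid=2, arr[mid]=17 -> 17 > 5, search left half
lo=0, hi=1, mid=0, arr[mid]=5 -> Found target at index 0!

Binary search finds 5 at index 0 after 3 comparisons. The search repeatedly halves the search space by comparing with the middle element.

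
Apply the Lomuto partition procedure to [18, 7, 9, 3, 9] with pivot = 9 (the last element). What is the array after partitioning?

Lomuto partition with pivot = 9:

Initial array: [18, 7, 9, 3, 9]

arr[0]=18 > 9: no swap
arr[1]=7 <= 9: swap with position 0, array becomes [7, 18, 9, 3, 9]
arr[2]=9 <= 9: swap with position 1, array becomes [7, 9, 18, 3, 9]
arr[3]=3 <= 9: swap with position 2, array becomes [7, 9, 3, 18, 9]

Place pivot at position 3: [7, 9, 3, 9, 18]
Pivot position: 3

After partitioning with pivot 9, the array becomes [7, 9, 3, 9, 18]. The pivot is placed at index 3. All elements to the left of the pivot are <= 9, and all elements to the right are > 9.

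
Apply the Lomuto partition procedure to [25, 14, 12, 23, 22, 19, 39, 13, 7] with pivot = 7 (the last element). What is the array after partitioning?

Lomuto partition with pivot = 7:

Initial array: [25, 14, 12, 23, 22, 19, 39, 13, 7]

arr[0]=25 > 7: no swap
arr[1]=14 > 7: no swap
arr[2]=12 > 7: no swap
arr[3]=23 > 7: no swap
arr[4]=22 > 7: no swap
arr[5]=19 > 7: no swap
arr[6]=39 > 7: no swap
arr[7]=13 > 7: no swap

Place pivot at position 0: [7, 14, 12, 23, 22, 19, 39, 13, 25]
Pivot position: 0

After partitioning with pivot 7, the array becomes [7, 14, 12, 23, 22, 19, 39, 13, 25]. The pivot is placed at index 0. All elements to the left of the pivot are <= 7, and all elements to the right are > 7.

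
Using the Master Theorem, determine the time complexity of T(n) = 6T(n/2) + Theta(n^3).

Master Theorem for T(n) = 6T(n/2) + O(n^3):

a = 6, b = 2, c = 3
log_b(a) = log_2(6) = 2.5850

Case 3: c = 3 > log_2(6) = 2.5850
T(n) = O(n^3) = O(n^3)

For T(n) = 6T(n/2) + O(n^3): log_2(6) = 2.5850. This is Case 3 of the Master Theorem (c > log_b(a), work dominated by root), giving O(n^3).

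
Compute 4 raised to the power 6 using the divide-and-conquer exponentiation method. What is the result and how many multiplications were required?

Computing 4^6 by squaring (build up from 4^1; each line after the first costs one multiplication):

4^1 = 4
4^2 = (4^1)^2 = 4^2 = 16
4^3 = 4 * 4^2 = 4 * 16 = 64
4^6 = (4^3)^2 = 64^2 = 4096

Result: 4096
Multiplications needed: 3 (3 lines after 4^1)

4^6 = 4096. Using exponentiation by squaring, this requires 3 multiplications. The key idea: if the exponent is even, square the half-power; if odd, multiply by the base once.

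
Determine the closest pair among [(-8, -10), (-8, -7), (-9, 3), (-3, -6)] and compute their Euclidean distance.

Computing all pairwise distances among 4 points:

d((-8, -10), (-8, -7)) = 3.0 <-- minimum
d((-8, -10), (-9, 3)) = 13.0384
d((-8, -10), (-3, -6)) = 6.4031
d((-8, -7), (-9, 3)) = 10.0499
d((-8, -7), (-3, -6)) = 5.099
d((-9, 3), (-3, -6)) = 10.8167

Closest pair: (-8, -10) and (-8, -7) with distance 3.0

The closest pair is (-8, -10) and (-8, -7) with Euclidean distance 3.0. For 4 points, brute-force pairwise comparison is shown above. For large n, the divide-and-conquer algorithm (sort by x, recurse on halves, check the dividing strip) achieves O(n log n).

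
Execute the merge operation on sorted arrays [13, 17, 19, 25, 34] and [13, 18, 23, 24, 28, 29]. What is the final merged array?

Merging process:

Compare 13 vs 13: take 13 from left. Merged: [13]
Compare 17 vs 13: take 13 from right. Merged: [13, 13]
Compare 17 vs 18: take 17 from left. Merged: [13, 13, 17]
Compare 19 vs 18: take 18 from right. Merged: [13, 13, 17, 18]
Compare 19 vs 23: take 19 from left. Merged: [13, 13, 17, 18, 19]
Compare 25 vs 23: take 23 from right. Merged: [13, 13, 17, 18, 19, 23]
Compare 25 vs 24: take 24 from right. Merged: [13, 13, 17, 18, 19, 23, 24]
Compare 25 vs 28: take 25 from left. Merged: [13, 13, 17, 18, 19, 23, 24, 25]
Compare 34 vs 28: take 28 from right. Merged: [13, 13, 17, 18, 19, 23, 24, 25, 28]
Compare 34 vs 29: take 29 from right. Merged: [13, 13, 17, 18, 19, 23, 24, 25, 28, 29]
Append remaining from left: [34]. Merged: [13, 13, 17, 18, 19, 23, 24, 25, 28, 29, 34]

Final merged array: [13, 13, 17, 18, 19, 23, 24, 25, 28, 29, 34]
Total comparisons: 10

The merged array is [13, 13, 17, 18, 19, 23, 24, 25, 28, 29, 34], requiring 10 comparisons. The merge step runs in O(n) time where n is the total number of elements.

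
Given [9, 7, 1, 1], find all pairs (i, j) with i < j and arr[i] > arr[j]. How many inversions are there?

Finding inversions in [9, 7, 1, 1]:

(0, 1): arr[0]=9 > arr[1]=7
(0, 2): arr[0]=9 > arr[2]=1
(0, 3): arr[0]=9 > arr[3]=1
(1, 2): arr[1]=7 > arr[2]=1
(1, 3): arr[1]=7 > arr[3]=1

Total inversions: 5

The array has 5 inversion(s): (0,1), (0,2), (0,3), (1,2), (1,3). Each pair (i,j) satisfies i < j and arr[i] > arr[j].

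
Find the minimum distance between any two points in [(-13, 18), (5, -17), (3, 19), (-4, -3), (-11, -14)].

Computing all pairwise distances among 5 points:

d((-13, 18), (5, -17)) = 39.3573
d((-13, 18), (3, 19)) = 16.0312
d((-13, 18), (-4, -3)) = 22.8473
d((-13, 18), (-11, -14)) = 32.0624
d((5, -17), (3, 19)) = 36.0555
d((5, -17), (-4, -3)) = 16.6433
d((5, -17), (-11, -14)) = 16.2788
d((3, 19), (-4, -3)) = 23.0868
d((3, 19), (-11, -14)) = 35.8469
d((-4, -3), (-11, -14)) = 13.0384 <-- minimum

Closest pair: (-4, -3) and (-11, -14) with distance 13.0384

The closest pair is (-4, -3) and (-11, -14) with Euclidean distance 13.0384. For 5 points, brute-force pairwise comparison is shown above. For large n, the divide-and-conquer algorithm (sort by x, recurse on halves, check the dividing strip) achieves O(n log n).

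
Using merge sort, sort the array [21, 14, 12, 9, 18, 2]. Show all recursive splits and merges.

Merge sort trace:

Split: [21, 14, 12, 9, 18, 2] -> [21, 14, 12] and [9, 18, 2]
  Split: [21, 14, 12] -> [21] and [14, 12]
    Split: [14, 12] -> [14] and [12]
    Merge: [14] + [12] -> [12, 14]
  Merge: [21] + [12, 14] -> [12, 14, 21]
  Split: [9, 18, 2] -> [9] and [18, 2]
    Split: [18, 2] -> [18] and [2]
    Merge: [18] + [2] -> [2, 18]
  Merge: [9] + [2, 18] -> [2, 9, 18]
Merge: [12, 14, 21] + [2, 9, 18] -> [2, 9, 12, 14, 18, 21]

Final sorted array: [2, 9, 12, 14, 18, 21]

The merge sort proceeds by recursively splitting the array and merging sorted halves.
After all merges, the sorted array is [2, 9, 12, 14, 18, 21].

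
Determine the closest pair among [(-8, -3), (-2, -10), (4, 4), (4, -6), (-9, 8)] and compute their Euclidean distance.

Computing all pairwise distances among 5 points:

d((-8, -3), (-2, -10)) = 9.2195
d((-8, -3), (4, 4)) = 13.8924
d((-8, -3), (4, -6)) = 12.3693
d((-8, -3), (-9, 8)) = 11.0454
d((-2, -10), (4, 4)) = 15.2315
d((-2, -10), (4, -6)) = 7.2111 <-- minimum
d((-2, -10), (-9, 8)) = 19.3132
d((4, 4), (4, -6)) = 10.0
d((4, 4), (-9, 8)) = 13.6015
d((4, -6), (-9, 8)) = 19.105

Closest pair: (-2, -10) and (4, -6) with distance 7.2111

The closest pair is (-2, -10) and (4, -6) with Euclidean distance 7.2111. For 5 points, brute-force pairwise comparison is shown above. For large n, the divide-and-conquer algorithm (sort by x, recurse on halves, check the dividing strip) achieves O(n log n).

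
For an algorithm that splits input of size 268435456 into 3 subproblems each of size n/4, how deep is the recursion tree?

For divide and conquer with division factor 4:

Problem sizes at each level:
Level 0: 268435456
Level 1: 67108864
Level 2: 16777216
Level 3: 4194304
Level 4: 1048576
Level 5: 262144
Level 6: 65536
Level 7: 16384
Level 8: 4096
Level 9: 1024
Level 10: 256
Level 11: 64
Level 12: 16
Level 13: 4
Level 14: 1

The root is level 0 and the size-1 base case is level 14 (the tree spans levels 0 through 14, i.e. 15 levels counting the root), so the depth is the number of divisions: log_4(268435456) = 14

The recursion tree depth is log_4(268435456) = 14. At each level, the problem size is divided by 4, so it takes 14 divisions to reduce to a base case of size 1. The algorithm makes 3 recursive calls at each level.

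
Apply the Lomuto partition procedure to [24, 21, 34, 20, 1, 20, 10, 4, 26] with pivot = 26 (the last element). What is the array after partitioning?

Lomuto partition with pivot = 26:

Initial array: [24, 21, 34, 20, 1, 20, 10, 4, 26]

arr[0]=24 <= 26: swap with position 0, array becomes [24, 21, 34, 20, 1, 20, 10, 4, 26]
arr[1]=21 <= 26: swap with position 1, array becomes [24, 21, 34, 20, 1, 20, 10, 4, 26]
arr[2]=34 > 26: no swap
arr[3]=20 <= 26: swap with position 2, array becomes [24, 21, 20, 34, 1, 20, 10, 4, 26]
arr[4]=1 <= 26: swap with position 3, array becomes [24, 21, 20, 1, 34, 20, 10, 4, 26]
arr[5]=20 <= 26: swap with position 4, array becomes [24, 21, 20, 1, 20, 34, 10, 4, 26]
arr[6]=10 <= 26: swap with position 5, array becomes [24, 21, 20, 1, 20, 10, 34, 4, 26]
arr[7]=4 <= 26: swap with position 6, array becomes [24, 21, 20, 1, 20, 10, 4, 34, 26]

Place pivot at position 7: [24, 21, 20, 1, 20, 10, 4, 26, 34]
Pivot position: 7

After partitioning with pivot 26, the array becomes [24, 21, 20, 1, 20, 10, 4, 26, 34]. The pivot is placed at index 7. All elements to the left of the pivot are <= 26, and all elements to the right are > 26.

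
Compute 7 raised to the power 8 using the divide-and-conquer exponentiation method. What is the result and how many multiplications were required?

Computing 7^8 by squaring (build up from 7^1; each line after the first costs one multiplication):

7^1 = 7
7^2 = (7^1)^2 = 7^2 = 49
7^4 = (7^2)^2 = 49^2 = 2401
7^8 = (7^4)^2 = 2401^2 = 5764801

Result: 5764801
Multiplications needed: 3 (3 lines after 7^1)

7^8 = 5764801. Using exponentiation by squaring, this requires 3 multiplications. The key idea: if the exponent is even, square the half-power; if odd, multiply by the base once.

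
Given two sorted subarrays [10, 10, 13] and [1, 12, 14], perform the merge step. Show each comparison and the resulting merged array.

Merging process:

Compare 10 vs 1: take 1 from right. Merged: [1]
Compare 10 vs 12: take 10 from left. Merged: [1, 10]
Compare 10 vs 12: take 10 from left. Merged: [1, 10, 10]
Compare 13 vs 12: take 12 from right. Merged: [1, 10, 10, 12]
Compare 13 vs 14: take 13 from left. Merged: [1, 10, 10, 12, 13]
Append remaining from right: [14]. Merged: [1, 10, 10, 12, 13, 14]

Final merged array: [1, 10, 10, 12, 13, 14]
Total comparisons: 5

The merged array is [1, 10, 10, 12, 13, 14], requiring 5 comparisons. The merge step runs in O(n) time where n is the total number of elements.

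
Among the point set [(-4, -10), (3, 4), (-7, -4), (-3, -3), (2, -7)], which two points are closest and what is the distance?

Computing all pairwise distances among 5 points:

d((-4, -10), (3, 4)) = 15.6525
d((-4, -10), (-7, -4)) = 6.7082
d((-4, -10), (-3, -3)) = 7.0711
d((-4, -10), (2, -7)) = 6.7082
d((3, 4), (-7, -4)) = 12.8062
d((3, 4), (-3, -3)) = 9.2195
d((3, 4), (2, -7)) = 11.0454
d((-7, -4), (-3, -3)) = 4.1231 <-- minimum
d((-7, -4), (2, -7)) = 9.4868
d((-3, -3), (2, -7)) = 6.4031

Closest pair: (-7, -4) and (-3, -3) with distance 4.1231

The closest pair is (-7, -4) and (-3, -3) with Euclidean distance 4.1231. For 5 points, brute-force pairwise comparison is shown above. For large n, the divide-and-conquer algorithm (sort by x, recurse on halves, check the dividing strip) achieves O(n log n).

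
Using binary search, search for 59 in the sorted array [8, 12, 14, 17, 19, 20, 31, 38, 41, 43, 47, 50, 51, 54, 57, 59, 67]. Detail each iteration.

Binary search for 59 in [8, 12, 14, 17, 19, 20, 31, 38, 41, 43, 47, 50, 51, 54, 57, 59, 67]:

lo=0, hi=16, mid=8, arr[mid]=41 -> 41 < 59, search right half
lo=9, hi=16, mid=12, arr[mid]=51 -> 51 < 59, search right half
lo=13, hi=16, mid=14, arr[mid]=57 -> 57 < 59, search right half
lo=15, hi=16, mid=15, arr[mid]=59 -> Found target at index 15!

Binary search finds 59 at index 15 after 4 comparisons. The search repeatedly halves the search space by comparing with the middle element.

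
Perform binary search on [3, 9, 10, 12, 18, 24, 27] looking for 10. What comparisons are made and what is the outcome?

Binary search for 10 in [3, 9, 10, 12, 18, 24, 27]:

lo=0, hi=6, mid=3, arr[mid]=12 -> 12 > 10, search left half
lo=0, hi=2, mid=1, arr[mid]=9 -> 9 < 10, search right half
lo=2, hi=2, mid=2, arr[mid]=10 -> Found target at index 2!

Binary search finds 10 at index 2 after 3 comparisons. The search repeatedly halves the search space by comparing with the middle element.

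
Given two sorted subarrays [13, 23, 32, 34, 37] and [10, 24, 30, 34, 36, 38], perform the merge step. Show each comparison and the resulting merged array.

Merging process:

Compare 13 vs 10: take 10 from right. Merged: [10]
Compare 13 vs 24: take 13 from left. Merged: [10, 13]
Compare 23 vs 24: take 23 from left. Merged: [10, 13, 23]
Compare 32 vs 24: take 24 from right. Merged: [10, 13, 23, 24]
Compare 32 vs 30: take 30 from right. Merged: [10, 13, 23, 24, 30]
Compare 32 vs 34: take 32 from left. Merged: [10, 13, 23, 24, 30, 32]
Compare 34 vs 34: take 34 from left. Merged: [10, 13, 23, 24, 30, 32, 34]
Compare 37 vs 34: take 34 from right. Merged: [10, 13, 23, 24, 30, 32, 34, 34]
Compare 37 vs 36: take 36 from right. Merged: [10, 13, 23, 24, 30, 32, 34, 34, 36]
Compare 37 vs 38: take 37 from left. Merged: [10, 13, 23, 24, 30, 32, 34, 34, 36, 37]
Append remaining from right: [38]. Merged: [10, 13, 23, 24, 30, 32, 34, 34, 36, 37, 38]

Final merged array: [10, 13, 23, 24, 30, 32, 34, 34, 36, 37, 38]
Total comparisons: 10

The merged array is [10, 13, 23, 24, 30, 32, 34, 34, 36, 37, 38], requiring 10 comparisons. The merge step runs in O(n) time where n is the total number of elements.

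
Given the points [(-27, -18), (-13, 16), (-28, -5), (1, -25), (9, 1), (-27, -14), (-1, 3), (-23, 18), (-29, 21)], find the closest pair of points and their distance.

Computing all pairwise distances among 9 points:

d((-27, -18), (-13, 16)) = 36.7696
d((-27, -18), (-28, -5)) = 13.0384
d((-27, -18), (1, -25)) = 28.8617
d((-27, -18), (9, 1)) = 40.7063
d((-27, -18), (-27, -14)) = 4.0 <-- minimum
d((-27, -18), (-1, 3)) = 33.4215
d((-27, -18), (-23, 18)) = 36.2215
d((-27, -18), (-29, 21)) = 39.0512
d((-13, 16), (-28, -5)) = 25.807
d((-13, 16), (1, -25)) = 43.3244
d((-13, 16), (9, 1)) = 26.6271
d((-13, 16), (-27, -14)) = 33.1059
d((-13, 16), (-1, 3)) = 17.6918
d((-13, 16), (-23, 18)) = 10.198
d((-13, 16), (-29, 21)) = 16.7631
d((-28, -5), (1, -25)) = 35.2278
d((-28, -5), (9, 1)) = 37.4833
d((-28, -5), (-27, -14)) = 9.0554
d((-28, -5), (-1, 3)) = 28.1603
d((-28, -5), (-23, 18)) = 23.5372
d((-28, -5), (-29, 21)) = 26.0192
d((1, -25), (9, 1)) = 27.2029
d((1, -25), (-27, -14)) = 30.0832
d((1, -25), (-1, 3)) = 28.0713
d((1, -25), (-23, 18)) = 49.2443
d((1, -25), (-29, 21)) = 54.9181
d((9, 1), (-27, -14)) = 39.0
d((9, 1), (-1, 3)) = 10.198
d((9, 1), (-23, 18)) = 36.2353
d((9, 1), (-29, 21)) = 42.9418
d((-27, -14), (-1, 3)) = 31.0644
d((-27, -14), (-23, 18)) = 32.249
d((-27, -14), (-29, 21)) = 35.0571
d((-1, 3), (-23, 18)) = 26.6271
d((-1, 3), (-29, 21)) = 33.2866
d((-23, 18), (-29, 21)) = 6.7082

Closest pair: (-27, -18) and (-27, -14) with distance 4.0

The closest pair is (-27, -18) and (-27, -14) with Euclidean distance 4.0. For 9 points, brute-force pairwise comparison is shown above. For large n, the divide-and-conquer algorithm (sort by x, recurse on halves, check the dividing strip) achieves O(n log n).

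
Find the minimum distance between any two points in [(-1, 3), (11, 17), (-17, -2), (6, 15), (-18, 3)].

Computing all pairwise distances among 5 points:

d((-1, 3), (11, 17)) = 18.4391
d((-1, 3), (-17, -2)) = 16.7631
d((-1, 3), (6, 15)) = 13.8924
d((-1, 3), (-18, 3)) = 17.0
d((11, 17), (-17, -2)) = 33.8378
d((11, 17), (6, 15)) = 5.3852
d((11, 17), (-18, 3)) = 32.2025
d((-17, -2), (6, 15)) = 28.6007
d((-17, -2), (-18, 3)) = 5.099 <-- minimum
d((6, 15), (-18, 3)) = 26.8328

Closest pair: (-17, -2) and (-18, 3) with distance 5.099

The closest pair is (-17, -2) and (-18, 3) with Euclidean distance 5.099. For 5 points, brute-force pairwise comparison is shown above. For large n, the divide-and-conquer algorithm (sort by x, recurse on halves, check the dividing strip) achieves O(n log n).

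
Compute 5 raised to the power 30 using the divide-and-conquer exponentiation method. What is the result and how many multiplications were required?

Computing 5^30 by squaring (build up from 5^1; each line after the first costs one multiplication):

5^1 = 5
5^2 = (5^1)^2 = 5^2 = 25
5^3 = 5 * 5^2 = 5 * 25 = 125
5^6 = (5^3)^2 = 125^2 = 15625
5^7 = 5 * 5^6 = 5 * 15625 = 78125
5^14 = (5^7)^2 = 78125^2 = 6103515625
5^15 = 5 * 5^14 = 5 * 6103515625 = 30517578125
5^30 = (5^15)^2 = 30517578125^2 = 931322574615478515625

Result: 931322574615478515625
Multiplications needed: 7 (7 lines after 5^1)

5^30 = 931322574615478515625. Using exponentiation by squaring, this requires 7 multiplications. The key idea: if the exponent is even, square the half-power; if odd, multiply by the base once.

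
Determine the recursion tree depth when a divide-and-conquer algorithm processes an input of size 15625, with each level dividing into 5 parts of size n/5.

For divide and conquer with division factor 5:

Problem sizes at each level:
Level 0: 15625
Level 1: 3125
Level 2: 625
Level 3: 125
Level 4: 25
Level 5: 5
Level 6: 1

The root is level 0 and the size-1 base case is level 6 (the tree spans levels 0 through 6, i.e. 7 levels counting the root), so the depth is the number of divisions: log_5(15625) = 6

The recursion tree depth is log_5(15625) = 6. At each level, the problem size is divided by 5, so it takes 6 divisions to reduce to a base case of size 1. The algorithm makes 5 recursive calls at each level.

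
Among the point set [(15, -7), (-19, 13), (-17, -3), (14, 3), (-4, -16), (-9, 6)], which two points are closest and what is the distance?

Computing all pairwise distances among 6 points:

d((15, -7), (-19, 13)) = 39.4462
d((15, -7), (-17, -3)) = 32.249
d((15, -7), (14, 3)) = 10.0499 <-- minimum
d((15, -7), (-4, -16)) = 21.0238
d((15, -7), (-9, 6)) = 27.2947
d((-19, 13), (-17, -3)) = 16.1245
d((-19, 13), (14, 3)) = 34.4819
d((-19, 13), (-4, -16)) = 32.6497
d((-19, 13), (-9, 6)) = 12.2066
d((-17, -3), (14, 3)) = 31.5753
d((-17, -3), (-4, -16)) = 18.3848
d((-17, -3), (-9, 6)) = 12.0416
d((14, 3), (-4, -16)) = 26.1725
d((14, 3), (-9, 6)) = 23.1948
d((-4, -16), (-9, 6)) = 22.561

Closest pair: (15, -7) and (14, 3) with distance 10.0499

The closest pair is (15, -7) and (14, 3) with Euclidean distance 10.0499. For 6 points, brute-force pairwise comparison is shown above. For large n, the divide-and-conquer algorithm (sort by x, recurse on halves, check the dividing strip) achieves O(n log n).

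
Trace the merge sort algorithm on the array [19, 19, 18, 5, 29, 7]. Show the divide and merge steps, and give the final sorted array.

Merge sort trace:

Split: [19, 19, 18, 5, 29, 7] -> [19, 19, 18] and [5, 29, 7]
  Split: [19, 19, 18] -> [19] and [19, 18]
    Split: [19, 18] -> [19] and [18]
    Merge: [19] + [18] -> [18, 19]
  Merge: [19] + [18, 19] -> [18, 19, 19]
  Split: [5, 29, 7] -> [5] and [29, 7]
    Split: [29, 7] -> [29] and [7]
    Merge: [29] + [7] -> [7, 29]
  Merge: [5] + [7, 29] -> [5, 7, 29]
Merge: [18, 19, 19] + [5, 7, 29] -> [5, 7, 18, 19, 19, 29]

Final sorted array: [5, 7, 18, 19, 19, 29]

The merge sort proceeds by recursively splitting the array and merging sorted halves.
After all merges, the sorted array is [5, 7, 18, 19, 19, 29].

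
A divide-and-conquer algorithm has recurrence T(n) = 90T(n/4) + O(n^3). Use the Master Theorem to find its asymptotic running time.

Master Theorem for T(n) = 90T(n/4) + O(n^3):

a = 90, b = 4, c = 3
log_b(a) = log_4(90) = 3.2459

Case 1: c = 3 < log_4(90) = 3.2459
T(n) = O(n^(log_4 90))

For T(n) = 90T(n/4) + O(n^3): log_4(90) = 3.2459. This is Case 1 of the Master Theorem (c < log_b(a), work dominated by leaves), giving O(n^(log_4 90)).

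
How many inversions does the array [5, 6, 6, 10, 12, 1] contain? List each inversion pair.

Finding inversions in [5, 6, 6, 10, 12, 1]:

(0, 5): arr[0]=5 > arr[5]=1
(1, 5): arr[1]=6 > arr[5]=1
(2, 5): arr[2]=6 > arr[5]=1
(3, 5): arr[3]=10 > arr[5]=1
(4, 5): arr[4]=12 > arr[5]=1

Total inversions: 5

The array has 5 inversion(s): (0,5), (1,5), (2,5), (3,5), (4,5). Each pair (i,j) satisfies i < j and arr[i] > arr[j].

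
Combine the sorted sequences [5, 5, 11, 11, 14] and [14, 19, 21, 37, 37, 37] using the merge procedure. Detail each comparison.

Merging process:

Compare 5 vs 14: take 5 from left. Merged: [5]
Compare 5 vs 14: take 5 from left. Merged: [5, 5]
Compare 11 vs 14: take 11 from left. Merged: [5, 5, 11]
Compare 11 vs 14: take 11 from left. Merged: [5, 5, 11, 11]
Compare 14 vs 14: take 14 from left. Merged: [5, 5, 11, 11, 14]
Append remaining from right: [14, 19, 21, 37, 37, 37]. Merged: [5, 5, 11, 11, 14, 14, 19, 21, 37, 37, 37]

Final merged array: [5, 5, 11, 11, 14, 14, 19, 21, 37, 37, 37]
Total comparisons: 5

The merged array is [5, 5, 11, 11, 14, 14, 19, 21, 37, 37, 37], requiring 5 comparisons. The merge step runs in O(n) time where n is the total number of elements.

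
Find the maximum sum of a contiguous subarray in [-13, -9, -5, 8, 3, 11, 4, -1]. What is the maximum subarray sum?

Using Kadane's algorithm on [-13, -9, -5, 8, 3, 11, 4, -1]:

Scanning through the array:
Position 1 (value -9): max_ending_here = -9, max_so_far = -9
Position 2 (value -5): max_ending_here = -5, max_so_far = -5
Position 3 (value 8): max_ending_here = 8, max_so_far = 8
Position 4 (value 3): max_ending_here = 11, max_so_far = 11
Position 5 (value 11): max_ending_here = 22, max_so_far = 22
Position 6 (value 4): max_ending_here = 26, max_so_far = 26
Position 7 (value -1): max_ending_here = 25, max_so_far = 26

Maximum subarray: [8, 3, 11, 4]
Maximum sum: 26

The maximum subarray is [8, 3, 11, 4] with sum 26. This subarray runs from index 3 to index 6.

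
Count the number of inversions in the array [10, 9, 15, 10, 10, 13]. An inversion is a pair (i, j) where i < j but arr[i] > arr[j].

Finding inversions in [10, 9, 15, 10, 10, 13]:

(0, 1): arr[0]=10 > arr[1]=9
(2, 3): arr[2]=15 > arr[3]=10
(2, 4): arr[2]=15 > arr[4]=10
(2, 5): arr[2]=15 > arr[5]=13

Total inversions: 4

The array has 4 inversion(s): (0,1), (2,3), (2,4), (2,5). Each pair (i,j) satisfies i < j and arr[i] > arr[j].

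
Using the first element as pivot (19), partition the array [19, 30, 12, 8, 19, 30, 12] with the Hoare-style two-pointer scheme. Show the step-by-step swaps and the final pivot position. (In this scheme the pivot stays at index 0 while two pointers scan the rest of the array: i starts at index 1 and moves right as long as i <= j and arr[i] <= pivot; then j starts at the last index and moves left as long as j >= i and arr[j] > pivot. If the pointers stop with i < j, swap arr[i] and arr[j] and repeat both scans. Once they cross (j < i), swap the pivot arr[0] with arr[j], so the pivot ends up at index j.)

Hoare-style two-pointer partition with pivot = 19:

Initial array: [19, 30, 12, 8, 19, 30, 12]

Pointers start at i = 1, j = 6.
i stops at index 1 (arr[1]=30 > 19), j stops at index 6 (arr[6]=12 <= 19): swap arr[1] and arr[6], array becomes [19, 12, 12, 8, 19, 30, 30]
i ends at 5, j ends at 4: the pointers have crossed (j < i), so scanning stops.

Swap pivot arr[0] with arr[4] to place pivot at position 4: [19, 12, 12, 8, 19, 30, 30]
Pivot position: 4

After partitioning with pivot 19, the array becomes [19, 12, 12, 8, 19, 30, 30]. The pivot is placed at index 4. All elements to the left of the pivot are <= 19, and all elements to the right are > 19.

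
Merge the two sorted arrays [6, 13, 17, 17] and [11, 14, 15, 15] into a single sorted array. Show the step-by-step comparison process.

Merging process:

Compare 6 vs 11: take 6 from left. Merged: [6]
Compare 13 vs 11: take 11 from right. Merged: [6, 11]
Compare 13 vs 14: take 13 from left. Merged: [6, 11, 13]
Compare 17 vs 14: take 14 from right. Merged: [6, 11, 13, 14]
Compare 17 vs 15: take 15 from right. Merged: [6, 11, 13, 14, 15]
Compare 17 vs 15: take 15 from right. Merged: [6, 11, 13, 14, 15, 15]
Append remaining from left: [17, 17]. Merged: [6, 11, 13, 14, 15, 15, 17, 17]

Final merged array: [6, 11, 13, 14, 15, 15, 17, 17]
Total comparisons: 6

The merged array is [6, 11, 13, 14, 15, 15, 17, 17], requiring 6 comparisons. The merge step runs in O(n) time where n is the total number of elements.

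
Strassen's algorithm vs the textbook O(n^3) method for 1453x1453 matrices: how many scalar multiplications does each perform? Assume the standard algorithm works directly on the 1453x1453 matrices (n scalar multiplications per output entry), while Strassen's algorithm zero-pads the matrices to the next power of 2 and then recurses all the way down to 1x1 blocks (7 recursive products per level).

Matrix multiplication for 1453x1453 matrices:

Strassen's algorithm requires power-of-2 dimensions. Pad 1453x1453 to 2048x2048 (next power of 2).

Standard algorithm: 1453^3 = 3067586677 multiplications
Strassen's algorithm: 7^(log2(2048)) = 7^11 = 1977326743 multiplications
Savings: 3067586677 - 1977326743 = 1090259934 multiplications

Standard: 3067586677 multiplications (1453^3). Strassen: 1977326743 multiplications (7^11, after padding to 2048x2048). Strassen reduces 8 recursive multiplications to 7 at each level.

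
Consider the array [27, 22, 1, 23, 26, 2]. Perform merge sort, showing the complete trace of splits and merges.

Merge sort trace:

Split: [27, 22, 1, 23, 26, 2] -> [27, 22, 1] and [23, 26, 2]
  Split: [27, 22, 1] -> [27] and [22, 1]
    Split: [22, 1] -> [22] and [1]
    Merge: [22] + [1] -> [1, 22]
  Merge: [27] + [1, 22] -> [1, 22, 27]
  Split: [23, 26, 2] -> [23] and [26, 2]
    Split: [26, 2] -> [26] and [2]
    Merge: [26] + [2] -> [2, 26]
  Merge: [23] + [2, 26] -> [2, 23, 26]
Merge: [1, 22, 27] + [2, 23, 26] -> [1, 2, 22, 23, 26, 27]

Final sorted array: [1, 2, 22, 23, 26, 27]

The merge sort proceeds by recursively splitting the array and merging sorted halves.
After all merges, the sorted array is [1, 2, 22, 23, 26, 27].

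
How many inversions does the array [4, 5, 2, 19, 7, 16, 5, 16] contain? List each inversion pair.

Finding inversions in [4, 5, 2, 19, 7, 16, 5, 16]:

(0, 2): arr[0]=4 > arr[2]=2
(1, 2): arr[1]=5 > arr[2]=2
(3, 4): arr[3]=19 > arr[4]=7
(3, 5): arr[3]=19 > arr[5]=16
(3, 6): arr[3]=19 > arr[6]=5
(3, 7): arr[3]=19 > arr[7]=16
(4, 6): arr[4]=7 > arr[6]=5
(5, 6): arr[5]=16 > arr[6]=5

Total inversions: 8

The array has 8 inversion(s): (0,2), (1,2), (3,4), (3,5), (3,6), (3,7), (4,6), (5,6). Each pair (i,j) satisfies i < j and arr[i] > arr[j].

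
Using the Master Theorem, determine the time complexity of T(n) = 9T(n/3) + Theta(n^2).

Master Theorem for T(n) = 9T(n/3) + O(n^2):

a = 9, b = 3, c = 2
log_b(a) = log_3(9) = 2.0000

Case 2: c = 2 = log_3(9) = 2.0000
T(n) = O(n^2 log n) = O(n^2 log n)

For T(n) = 9T(n/3) + O(n^2): log_3(9) = 2.0000. This is Case 2 of the Master Theorem (c = log_b(a), equal work at all levels), giving O(n^2 log n).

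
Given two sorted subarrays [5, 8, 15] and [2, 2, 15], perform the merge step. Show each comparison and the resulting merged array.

Merging process:

Compare 5 vs 2: take 2 from right. Merged: [2]
Compare 5 vs 2: take 2 from right. Merged: [2, 2]
Compare 5 vs 15: take 5 from left. Merged: [2, 2, 5]
Compare 8 vs 15: take 8 from left. Merged: [2, 2, 5, 8]
Compare 15 vs 15: take 15 from left. Merged: [2, 2, 5, 8, 15]
Append remaining from right: [15]. Merged: [2, 2, 5, 8, 15, 15]

Final merged array: [2, 2, 5, 8, 15, 15]
Total comparisons: 5

The merged array is [2, 2, 5, 8, 15, 15], requiring 5 comparisons. The merge step runs in O(n) time where n is the total number of elements.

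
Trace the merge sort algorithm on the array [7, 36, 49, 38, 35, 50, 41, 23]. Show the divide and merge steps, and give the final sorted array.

Merge sort trace:

Split: [7, 36, 49, 38, 35, 50, 41, 23] -> [7, 36, 49, 38] and [35, 50, 41, 23]
  Split: [7, 36, 49, 38] -> [7, 36] and [49, 38]
    Split: [7, 36] -> [7] and [36]
    Merge: [7] + [36] -> [7, 36]
    Split: [49, 38] -> [49] and [38]
    Merge: [49] + [38] -> [38, 49]
  Merge: [7, 36] + [38, 49] -> [7, 36, 38, 49]
  Split: [35, 50, 41, 23] -> [35, 50] and [41, 23]
    Split: [35, 50] -> [35] and [50]
    Merge: [35] + [50] -> [35, 50]
    Split: [41, 23] -> [41] and [23]
    Merge: [41] + [23] -> [23, 41]
  Merge: [35, 50] + [23, 41] -> [23, 35, 41, 50]
Merge: [7, 36, 38, 49] + [23, 35, 41, 50] -> [7, 23, 35, 36, 38, 41, 49, 50]

Final sorted array: [7, 23, 35, 36, 38, 41, 49, 50]

The merge sort proceeds by recursively splitting the array and merging sorted halves.
After all merges, the sorted array is [7, 23, 35, 36, 38, 41, 49, 50].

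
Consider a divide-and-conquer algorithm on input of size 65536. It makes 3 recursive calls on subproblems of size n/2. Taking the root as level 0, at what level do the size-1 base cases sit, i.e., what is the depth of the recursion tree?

For divide and conquer with division factor 2:

Problem sizes at each level:
Level 0: 65536
Level 1: 32768
Level 2: 16384
Level 3: 8192
Level 4: 4096
Level 5: 2048
Level 6: 1024
Level 7: 512
Level 8: 256
Level 9: 128
Level 10: 64
Level 11: 32
Level 12: 16
Level 13: 8
Level 14: 4
Level 15: 2
Level 16: 1

The root is level 0 and the size-1 base case is level 16 (the tree spans levels 0 through 16, i.e. 17 levels counting the root), so the depth is the number of divisions: log_2(65536) = 16

The recursion tree depth is log_2(65536) = 16. At each level, the problem size is divided by 2, so it takes 16 divisions to reduce to a base case of size 1. The algorithm makes 3 recursive calls at each level.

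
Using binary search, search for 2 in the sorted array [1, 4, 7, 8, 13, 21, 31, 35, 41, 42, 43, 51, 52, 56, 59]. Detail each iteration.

Binary search for 2 in [1, 4, 7, 8, 13, 21, 31, 35, 41, 42, 43, 51, 52, 56, 59]:

lo=0, hi=14, mid=7, arr[mid]=35 -> 35 > 2, search left half
lo=0, hi=6, mid=3, arr[mid]=8 -> 8 > 2, search left half
lo=0, hi=2, mid=1, arr[mid]=4 -> 4 > 2, search left half
lo=0, hi=0, mid=0, arr[mid]=1 -> 1 < 2, search right half
lo=1 > hi=0, target 2 not found

Binary search determines that 2 is not in the array after 4 comparisons. The search space was exhausted without finding the target.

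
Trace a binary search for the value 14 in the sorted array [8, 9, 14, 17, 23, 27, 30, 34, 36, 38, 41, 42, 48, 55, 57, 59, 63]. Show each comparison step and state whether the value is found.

Binary search for 14 in [8, 9, 14, 17, 23, 27, 30, 34, 36, 38, 41, 42, 48, 55, 57, 59, 63]:

lo=0, hi=16, mid=8, arr[mid]=36 -> 36 > 14, search left half
lo=0, hi=7, mid=3, arr[mid]=17 -> 17 > 14, search left half
lo=0, hi=2, mid=1, arr[mid]=9 -> 9 < 14, search right half
lo=2, hi=2, mid=2, arr[mid]=14 -> Found target at index 2!

Binary search finds 14 at index 2 after 4 comparisons. The search repeatedly halves the search space by comparing with the middle element.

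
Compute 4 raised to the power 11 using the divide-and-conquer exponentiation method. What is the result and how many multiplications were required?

Computing 4^11 by squaring (build up from 4^1; each line after the first costs one multiplication):

4^1 = 4
4^2 = (4^1)^2 = 4^2 = 16
4^4 = (4^2)^2 = 16^2 = 256
4^5 = 4 * 4^4 = 4 * 256 = 1024
4^10 = (4^5)^2 = 1024^2 = 1048576
4^11 = 4 * 4^10 = 4 * 1048576 = 4194304

Result: 4194304
Multiplications needed: 5 (5 lines after 4^1)

4^11 = 4194304. Using exponentiation by squaring, this requires 5 multiplications. The key idea: if the exponent is even, square the half-power; if odd, multiply by the base once.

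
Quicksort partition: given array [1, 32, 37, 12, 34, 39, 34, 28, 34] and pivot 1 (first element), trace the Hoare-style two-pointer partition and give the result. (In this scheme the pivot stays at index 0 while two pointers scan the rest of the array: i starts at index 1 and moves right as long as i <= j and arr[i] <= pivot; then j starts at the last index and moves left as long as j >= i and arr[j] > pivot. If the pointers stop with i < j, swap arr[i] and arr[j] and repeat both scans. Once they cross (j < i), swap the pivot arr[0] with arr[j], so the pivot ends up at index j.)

Hoare-style two-pointer partition with pivot = 1:

Initial array: [1, 32, 37, 12, 34, 39, 34, 28, 34]

Pointers start at i = 1, j = 8.
i ends at 1, j ends at 0: the pointers have crossed (j < i), so scanning stops.

j = 0, so swapping arr[0] with arr[j] leaves the pivot at position 0: [1, 32, 37, 12, 34, 39, 34, 28, 34]
Pivot position: 0

After partitioning with pivot 1, the array becomes [1, 32, 37, 12, 34, 39, 34, 28, 34]. The pivot is placed at index 0. All elements to the left of the pivot are <= 1, and all elements to the right are > 1.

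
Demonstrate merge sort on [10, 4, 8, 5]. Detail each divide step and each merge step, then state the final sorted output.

Merge sort trace:

Split: [10, 4, 8, 5] -> [10, 4] and [8, 5]
  Split: [10, 4] -> [10] and [4]
  Merge: [10] + [4] -> [4, 10]
  Split: [8, 5] -> [8] and [5]
  Merge: [8] + [5] -> [5, 8]
Merge: [4, 10] + [5, 8] -> [4, 5, 8, 10]

Final sorted array: [4, 5, 8, 10]

The merge sort proceeds by recursively splitting the array and merging sorted halves.
After all merges, the sorted array is [4, 5, 8, 10].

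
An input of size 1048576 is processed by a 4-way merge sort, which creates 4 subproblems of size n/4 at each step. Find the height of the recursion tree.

For divide and conquer with division factor 4:

Problem sizes at each level:
Level 0: 1048576
Level 1: 262144
Level 2: 65536
Level 3: 16384
Level 4: 4096
Level 5: 1024
Level 6: 256
Level 7: 64
Level 8: 16
Level 9: 4
Level 10: 1

The root is level 0 and the size-1 base case is level 10 (the tree spans levels 0 through 10, i.e. 11 levels counting the root), so the depth is the number of divisions: log_4(1048576) = 10

The recursion tree depth is log_4(1048576) = 10. At each level, the problem size is divided by 4, so it takes 10 divisions to reduce to a base case of size 1. The algorithm makes 4 recursive calls at each level.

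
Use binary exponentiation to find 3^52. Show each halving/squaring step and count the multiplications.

Computing 3^52 by squaring (build up from 3^1; each line after the first costs one multiplication):

3^1 = 3
3^2 = (3^1)^2 = 3^2 = 9
3^3 = 3 * 3^2 = 3 * 9 = 27
3^6 = (3^3)^2 = 27^2 = 729
3^12 = (3^6)^2 = 729^2 = 531441
3^13 = 3 * 3^12 = 3 * 531441 = 1594323
3^26 = (3^13)^2 = 1594323^2 = 2541865828329
3^52 = (3^26)^2 = 2541865828329^2 = 6461081889226673298932241

Result: 6461081889226673298932241
Multiplications needed: 7 (7 lines after 3^1)

3^52 = 6461081889226673298932241. Using exponentiation by squaring, this requires 7 multiplications. The key idea: if the exponent is even, square the half-power; if odd, multiply by the base once.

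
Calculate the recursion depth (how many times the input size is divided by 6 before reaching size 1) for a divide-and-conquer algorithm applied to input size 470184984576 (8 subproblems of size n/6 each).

For divide and conquer with division factor 6:

Problem sizes at each level:
Level 0: 470184984576
Level 1: 78364164096
Level 2: 13060694016
Level 3: 2176782336
Level 4: 362797056
Level 5: 60466176
Level 6: 10077696
Level 7: 1679616
Level 8: 279936
Level 9: 46656
Level 10: 7776
Level 11: 1296
Level 12: 216
Level 13: 36
Level 14: 6
Level 15: 1

The root is level 0 and the size-1 base case is level 15 (the tree spans levels 0 through 15, i.e. 16 levels counting the root), so the depth is the number of divisions: log_6(470184984576) = 15

The recursion tree depth is log_6(470184984576) = 15. At each level, the problem size is divided by 6, so it takes 15 divisions to reduce to a base case of size 1. The algorithm makes 8 recursive calls at each level.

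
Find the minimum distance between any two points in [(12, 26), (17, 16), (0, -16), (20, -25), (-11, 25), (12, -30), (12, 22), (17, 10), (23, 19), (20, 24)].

Computing all pairwise distances among 10 points:

d((12, 26), (17, 16)) = 11.1803
d((12, 26), (0, -16)) = 43.6807
d((12, 26), (20, -25)) = 51.6236
d((12, 26), (-11, 25)) = 23.0217
d((12, 26), (12, -30)) = 56.0
d((12, 26), (12, 22)) = 4.0 <-- minimum
d((12, 26), (17, 10)) = 16.7631
d((12, 26), (23, 19)) = 13.0384
d((12, 26), (20, 24)) = 8.2462
d((17, 16), (0, -16)) = 36.2353
d((17, 16), (20, -25)) = 41.1096
d((17, 16), (-11, 25)) = 29.4109
d((17, 16), (12, -30)) = 46.2709
d((17, 16), (12, 22)) = 7.8102
d((17, 16), (17, 10)) = 6.0
d((17, 16), (23, 19)) = 6.7082
d((17, 16), (20, 24)) = 8.544
d((0, -16), (20, -25)) = 21.9317
d((0, -16), (-11, 25)) = 42.45
d((0, -16), (12, -30)) = 18.4391
d((0, -16), (12, 22)) = 39.8497
d((0, -16), (17, 10)) = 31.0644
d((0, -16), (23, 19)) = 41.8808
d((0, -16), (20, 24)) = 44.7214
d((20, -25), (-11, 25)) = 58.8303
d((20, -25), (12, -30)) = 9.434
d((20, -25), (12, 22)) = 47.676
d((20, -25), (17, 10)) = 35.1283
d((20, -25), (23, 19)) = 44.1022
d((20, -25), (20, 24)) = 49.0
d((-11, 25), (12, -30)) = 59.6154
d((-11, 25), (12, 22)) = 23.1948
d((-11, 25), (17, 10)) = 31.7648
d((-11, 25), (23, 19)) = 34.5254
d((-11, 25), (20, 24)) = 31.0161
d((12, -30), (12, 22)) = 52.0
d((12, -30), (17, 10)) = 40.3113
d((12, -30), (23, 19)) = 50.2195
d((12, -30), (20, 24)) = 54.5894
d((12, 22), (17, 10)) = 13.0
d((12, 22), (23, 19)) = 11.4018
d((12, 22), (20, 24)) = 8.2462
d((17, 10), (23, 19)) = 10.8167
d((17, 10), (20, 24)) = 14.3178
d((23, 19), (20, 24)) = 5.831

Closest pair: (12, 26) and (12, 22) with distance 4.0

The closest pair is (12, 26) and (12, 22) with Euclidean distance 4.0. For 10 points, brute-force pairwise comparison is shown above. For large n, the divide-and-conquer algorithm (sort by x, recurse on halves, check the dividing strip) achieves O(n log n).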